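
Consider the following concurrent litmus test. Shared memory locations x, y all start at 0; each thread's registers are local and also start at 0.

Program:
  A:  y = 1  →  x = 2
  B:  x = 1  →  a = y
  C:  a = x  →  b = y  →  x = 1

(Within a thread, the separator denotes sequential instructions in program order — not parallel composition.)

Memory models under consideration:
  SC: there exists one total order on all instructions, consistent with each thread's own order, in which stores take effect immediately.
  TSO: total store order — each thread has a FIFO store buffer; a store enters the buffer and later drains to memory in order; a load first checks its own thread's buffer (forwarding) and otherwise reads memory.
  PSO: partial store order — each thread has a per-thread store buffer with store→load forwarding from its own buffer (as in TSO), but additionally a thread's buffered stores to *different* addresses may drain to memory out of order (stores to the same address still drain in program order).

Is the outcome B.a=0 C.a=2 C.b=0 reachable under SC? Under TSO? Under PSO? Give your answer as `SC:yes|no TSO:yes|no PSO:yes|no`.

outcome vector order: (B.a,C.a,C.b)
SC: 10 outcomes — {000; 001; 010; 011; 021; 100; 101; 110; 111; 121}
TSO: 10 outcomes — {000; 001; 010; 011; 021; 100; 101; 110; 111; 121}
PSO: 12 outcomes — {000; 001; 010; 011; 020; 021; 100; 101; 110; 111; 120; 121}
target 020 ∈ {PSO}

SC:no TSO:no PSO:yes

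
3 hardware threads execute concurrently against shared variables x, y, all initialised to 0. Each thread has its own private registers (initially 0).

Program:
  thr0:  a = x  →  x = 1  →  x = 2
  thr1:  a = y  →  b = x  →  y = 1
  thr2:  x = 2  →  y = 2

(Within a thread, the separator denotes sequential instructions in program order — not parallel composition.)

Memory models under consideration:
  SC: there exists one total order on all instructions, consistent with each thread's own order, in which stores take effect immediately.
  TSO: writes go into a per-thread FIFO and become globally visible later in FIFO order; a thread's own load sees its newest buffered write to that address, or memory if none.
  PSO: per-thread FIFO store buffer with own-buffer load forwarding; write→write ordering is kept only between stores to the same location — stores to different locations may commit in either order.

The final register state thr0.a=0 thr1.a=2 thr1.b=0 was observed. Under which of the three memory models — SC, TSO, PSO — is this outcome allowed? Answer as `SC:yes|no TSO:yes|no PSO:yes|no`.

SC:no TSO:no PSO:yes

outcome vector order: (thr0.a,thr1.a,thr1.b)
SC (10): 0/0/0, 0/0/1, 0/0/2, 0/2/1, 0/2/2, 2/0/0, 2/0/1, 2/0/2, 2/2/1, 2/2/2
TSO (10): 0/0/0, 0/0/1, 0/0/2, 0/2/1, 0/2/2, 2/0/0, 2/0/1, 2/0/2, 2/2/1, 2/2/2
PSO (12): 0/0/0, 0/0/1, 0/0/2, 0/2/0, 0/2/1, 0/2/2, 2/0/0, 2/0/1, 2/0/2, 2/2/0, 2/2/1, 2/2/2
target 0/2/0 ∈ {PSO}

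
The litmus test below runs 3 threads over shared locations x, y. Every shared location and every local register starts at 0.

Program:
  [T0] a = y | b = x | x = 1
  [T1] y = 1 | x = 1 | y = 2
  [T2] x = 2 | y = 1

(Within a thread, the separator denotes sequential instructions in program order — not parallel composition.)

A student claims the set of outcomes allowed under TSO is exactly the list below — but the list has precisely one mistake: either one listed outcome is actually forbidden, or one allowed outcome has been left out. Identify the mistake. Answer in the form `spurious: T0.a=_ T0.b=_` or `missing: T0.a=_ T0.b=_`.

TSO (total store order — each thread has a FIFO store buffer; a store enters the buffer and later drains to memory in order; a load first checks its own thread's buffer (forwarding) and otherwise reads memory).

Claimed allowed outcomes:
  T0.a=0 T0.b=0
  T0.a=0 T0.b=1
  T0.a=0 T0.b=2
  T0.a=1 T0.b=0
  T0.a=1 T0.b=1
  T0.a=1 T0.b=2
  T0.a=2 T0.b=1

outcome vector order: (T0.a,T0.b)
under TSO → 00 01 02 10 11 12 21 22
TSO∖claimed = {22}

missing: T0.a=2 T0.b=2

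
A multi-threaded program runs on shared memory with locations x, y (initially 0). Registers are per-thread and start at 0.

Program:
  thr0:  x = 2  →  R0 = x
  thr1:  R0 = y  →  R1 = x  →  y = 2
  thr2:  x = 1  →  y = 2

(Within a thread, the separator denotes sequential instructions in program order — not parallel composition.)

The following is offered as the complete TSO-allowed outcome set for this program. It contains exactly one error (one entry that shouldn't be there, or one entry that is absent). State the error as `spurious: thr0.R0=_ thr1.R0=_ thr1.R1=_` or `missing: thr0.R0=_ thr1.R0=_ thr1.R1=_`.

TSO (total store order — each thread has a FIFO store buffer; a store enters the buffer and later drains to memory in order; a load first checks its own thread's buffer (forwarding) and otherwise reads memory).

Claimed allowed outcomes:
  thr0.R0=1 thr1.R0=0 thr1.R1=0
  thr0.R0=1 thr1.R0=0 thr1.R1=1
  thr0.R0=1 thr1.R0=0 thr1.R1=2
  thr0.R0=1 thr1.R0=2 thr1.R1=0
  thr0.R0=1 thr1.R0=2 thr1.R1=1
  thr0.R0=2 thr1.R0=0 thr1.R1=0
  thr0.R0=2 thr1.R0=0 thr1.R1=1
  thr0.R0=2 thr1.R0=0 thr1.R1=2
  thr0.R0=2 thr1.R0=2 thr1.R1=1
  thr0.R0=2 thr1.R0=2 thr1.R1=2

spurious: thr0.R0=1 thr1.R0=2 thr1.R1=0

outcome vector order: (thr0.R0,thr1.R0,thr1.R1)
under TSO → 1/0/0, 1/0/1, 1/0/2, 1/2/1, 2/0/0, 2/0/1, 2/0/2, 2/2/1, 2/2/2
claimed∖TSO = {1/2/0}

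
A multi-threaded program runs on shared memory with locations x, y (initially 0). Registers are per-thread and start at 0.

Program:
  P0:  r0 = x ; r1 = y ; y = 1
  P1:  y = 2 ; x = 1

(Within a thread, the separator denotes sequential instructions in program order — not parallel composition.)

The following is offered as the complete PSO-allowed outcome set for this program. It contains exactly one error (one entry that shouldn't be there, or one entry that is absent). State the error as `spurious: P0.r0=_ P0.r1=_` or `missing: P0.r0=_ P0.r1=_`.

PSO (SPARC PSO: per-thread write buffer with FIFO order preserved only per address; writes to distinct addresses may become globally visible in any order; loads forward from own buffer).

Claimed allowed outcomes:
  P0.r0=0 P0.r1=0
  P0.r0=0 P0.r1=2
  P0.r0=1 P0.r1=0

missing: P0.r0=1 P0.r1=2

outcome vector order: (P0.r0,P0.r1)
PSO: 4 outcomes — {0/0; 0/2; 1/0; 1/2}
PSO∖claimed = {1/2}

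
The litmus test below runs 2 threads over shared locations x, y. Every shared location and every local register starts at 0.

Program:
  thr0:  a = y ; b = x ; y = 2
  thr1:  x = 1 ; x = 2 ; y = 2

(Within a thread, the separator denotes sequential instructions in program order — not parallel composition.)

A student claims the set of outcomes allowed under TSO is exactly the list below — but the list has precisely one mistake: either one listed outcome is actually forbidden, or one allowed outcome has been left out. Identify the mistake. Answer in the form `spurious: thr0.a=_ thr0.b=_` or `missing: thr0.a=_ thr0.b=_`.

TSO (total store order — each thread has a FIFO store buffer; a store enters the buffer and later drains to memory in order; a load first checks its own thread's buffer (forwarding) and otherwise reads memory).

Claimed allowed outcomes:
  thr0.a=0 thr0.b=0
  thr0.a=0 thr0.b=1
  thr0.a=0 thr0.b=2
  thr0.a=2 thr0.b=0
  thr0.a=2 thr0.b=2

spurious: thr0.a=2 thr0.b=0

outcome vector order: (thr0.a,thr0.b)
under TSO → <0 0>; <0 1>; <0 2>; <2 2>
claimed∖TSO = {<2 0>}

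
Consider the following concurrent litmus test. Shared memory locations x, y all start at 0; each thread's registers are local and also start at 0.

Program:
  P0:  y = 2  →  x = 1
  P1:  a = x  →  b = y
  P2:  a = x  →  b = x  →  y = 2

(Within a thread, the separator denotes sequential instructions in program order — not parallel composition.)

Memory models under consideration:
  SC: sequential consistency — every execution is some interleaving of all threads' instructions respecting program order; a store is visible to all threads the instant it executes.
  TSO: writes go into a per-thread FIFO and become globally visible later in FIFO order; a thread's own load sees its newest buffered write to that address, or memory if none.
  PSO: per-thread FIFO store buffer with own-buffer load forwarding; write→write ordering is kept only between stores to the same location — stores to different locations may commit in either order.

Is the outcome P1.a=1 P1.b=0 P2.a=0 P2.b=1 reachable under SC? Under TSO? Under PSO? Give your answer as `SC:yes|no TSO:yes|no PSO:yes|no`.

SC:no TSO:no PSO:yes

outcome vector order: (P1.a,P1.b,P2.a,P2.b)
[SC] allowed = {(0,0,0,0); (0,0,0,1); (0,0,1,1); (0,2,0,0); (0,2,0,1); (0,2,1,1); (1,2,0,0); (1,2,0,1); (1,2,1,1)}
[TSO] allowed = {(0,0,0,0); (0,0,0,1); (0,0,1,1); (0,2,0,0); (0,2,0,1); (0,2,1,1); (1,2,0,0); (1,2,0,1); (1,2,1,1)}
[PSO] allowed = {(0,0,0,0); (0,0,0,1); (0,0,1,1); (0,2,0,0); (0,2,0,1); (0,2,1,1); (1,0,0,0); (1,0,0,1); (1,0,1,1); (1,2,0,0); (1,2,0,1); (1,2,1,1)}
target (1,0,0,1) ∈ {PSO}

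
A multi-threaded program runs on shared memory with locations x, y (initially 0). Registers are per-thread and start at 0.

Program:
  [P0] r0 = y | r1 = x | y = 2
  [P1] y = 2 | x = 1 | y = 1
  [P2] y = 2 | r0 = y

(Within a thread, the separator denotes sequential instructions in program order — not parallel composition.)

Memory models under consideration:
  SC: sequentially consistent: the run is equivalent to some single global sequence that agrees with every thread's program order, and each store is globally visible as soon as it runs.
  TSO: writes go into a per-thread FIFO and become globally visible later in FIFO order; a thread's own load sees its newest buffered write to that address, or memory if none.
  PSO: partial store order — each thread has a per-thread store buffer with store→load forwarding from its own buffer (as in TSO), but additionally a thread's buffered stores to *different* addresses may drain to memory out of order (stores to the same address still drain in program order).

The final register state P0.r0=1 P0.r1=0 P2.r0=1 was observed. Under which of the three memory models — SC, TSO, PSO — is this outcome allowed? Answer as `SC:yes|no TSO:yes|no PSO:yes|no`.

SC:no TSO:no PSO:yes

outcome vector order: (P0.r0,P0.r1,P2.r0)
under SC → <0 0 1>, <0 0 2>, <0 1 1>, <0 1 2>, <1 1 1>, <1 1 2>, <2 0 1>, <2 0 2>, <2 1 1>, <2 1 2>
under TSO → <0 0 1>, <0 0 2>, <0 1 1>, <0 1 2>, <1 1 1>, <1 1 2>, <2 0 1>, <2 0 2>, <2 1 1>, <2 1 2>
under PSO → <0 0 1>, <0 0 2>, <0 1 1>, <0 1 2>, <1 0 1>, <1 0 2>, <1 1 1>, <1 1 2>, <2 0 1>, <2 0 2>, <2 1 1>, <2 1 2>
target <1 0 1> ∈ {PSO}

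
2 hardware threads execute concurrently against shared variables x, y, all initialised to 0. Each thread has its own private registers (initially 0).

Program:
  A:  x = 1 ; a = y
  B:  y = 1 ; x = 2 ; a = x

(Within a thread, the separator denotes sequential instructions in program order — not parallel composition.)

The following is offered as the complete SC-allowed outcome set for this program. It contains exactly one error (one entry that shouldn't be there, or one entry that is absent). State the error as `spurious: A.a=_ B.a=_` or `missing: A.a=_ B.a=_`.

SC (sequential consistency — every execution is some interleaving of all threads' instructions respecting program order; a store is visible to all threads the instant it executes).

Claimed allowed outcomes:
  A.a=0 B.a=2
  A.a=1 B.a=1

outcome vector order: (A.a,B.a)
under SC → (0,2) (1,1) (1,2)
SC∖claimed = {(1,2)}

missing: A.a=1 B.a=2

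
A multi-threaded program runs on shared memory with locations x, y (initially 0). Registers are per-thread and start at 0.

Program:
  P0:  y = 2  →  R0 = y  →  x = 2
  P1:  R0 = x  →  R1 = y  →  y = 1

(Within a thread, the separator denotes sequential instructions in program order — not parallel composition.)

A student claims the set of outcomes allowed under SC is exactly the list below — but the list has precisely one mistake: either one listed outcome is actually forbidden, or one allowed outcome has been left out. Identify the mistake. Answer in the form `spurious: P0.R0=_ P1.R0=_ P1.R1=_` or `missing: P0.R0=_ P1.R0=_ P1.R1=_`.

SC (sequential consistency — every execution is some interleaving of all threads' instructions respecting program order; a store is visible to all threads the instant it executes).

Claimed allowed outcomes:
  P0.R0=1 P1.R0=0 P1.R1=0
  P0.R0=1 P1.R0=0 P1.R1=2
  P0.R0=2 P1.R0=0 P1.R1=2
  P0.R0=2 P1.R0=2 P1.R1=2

missing: P0.R0=2 P1.R0=0 P1.R1=0

outcome vector order: (P0.R0,P1.R0,P1.R1)
SC (5): 100; 102; 200; 202; 222
SC∖claimed = {200}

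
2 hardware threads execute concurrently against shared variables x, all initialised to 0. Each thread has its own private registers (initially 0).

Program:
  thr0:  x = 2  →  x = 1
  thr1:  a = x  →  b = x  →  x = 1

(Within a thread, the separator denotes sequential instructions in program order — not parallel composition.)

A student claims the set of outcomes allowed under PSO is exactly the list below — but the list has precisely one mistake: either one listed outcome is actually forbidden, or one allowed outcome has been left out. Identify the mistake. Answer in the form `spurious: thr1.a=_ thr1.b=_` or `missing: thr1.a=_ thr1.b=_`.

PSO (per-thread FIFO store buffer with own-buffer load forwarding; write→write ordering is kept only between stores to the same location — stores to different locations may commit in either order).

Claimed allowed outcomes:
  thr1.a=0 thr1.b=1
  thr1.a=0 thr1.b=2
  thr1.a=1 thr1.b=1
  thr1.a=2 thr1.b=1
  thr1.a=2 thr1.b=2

missing: thr1.a=0 thr1.b=0

outcome vector order: (thr1.a,thr1.b)
[PSO] allowed = {00 01 02 11 21 22}
PSO∖claimed = {00}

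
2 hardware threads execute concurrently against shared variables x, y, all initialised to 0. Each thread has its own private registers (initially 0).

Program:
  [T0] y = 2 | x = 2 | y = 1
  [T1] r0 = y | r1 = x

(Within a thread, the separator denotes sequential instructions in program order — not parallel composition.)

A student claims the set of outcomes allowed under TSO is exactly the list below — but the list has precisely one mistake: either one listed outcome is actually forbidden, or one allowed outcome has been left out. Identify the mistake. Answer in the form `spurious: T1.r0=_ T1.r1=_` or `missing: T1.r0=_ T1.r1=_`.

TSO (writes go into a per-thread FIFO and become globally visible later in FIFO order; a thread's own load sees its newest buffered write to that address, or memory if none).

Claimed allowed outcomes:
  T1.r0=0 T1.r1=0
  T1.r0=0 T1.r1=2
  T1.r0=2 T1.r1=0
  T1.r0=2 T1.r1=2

missing: T1.r0=1 T1.r1=2

outcome vector order: (T1.r0,T1.r1)
TSO (5): <0 0>; <0 2>; <1 2>; <2 0>; <2 2>
TSO∖claimed = {<1 2>}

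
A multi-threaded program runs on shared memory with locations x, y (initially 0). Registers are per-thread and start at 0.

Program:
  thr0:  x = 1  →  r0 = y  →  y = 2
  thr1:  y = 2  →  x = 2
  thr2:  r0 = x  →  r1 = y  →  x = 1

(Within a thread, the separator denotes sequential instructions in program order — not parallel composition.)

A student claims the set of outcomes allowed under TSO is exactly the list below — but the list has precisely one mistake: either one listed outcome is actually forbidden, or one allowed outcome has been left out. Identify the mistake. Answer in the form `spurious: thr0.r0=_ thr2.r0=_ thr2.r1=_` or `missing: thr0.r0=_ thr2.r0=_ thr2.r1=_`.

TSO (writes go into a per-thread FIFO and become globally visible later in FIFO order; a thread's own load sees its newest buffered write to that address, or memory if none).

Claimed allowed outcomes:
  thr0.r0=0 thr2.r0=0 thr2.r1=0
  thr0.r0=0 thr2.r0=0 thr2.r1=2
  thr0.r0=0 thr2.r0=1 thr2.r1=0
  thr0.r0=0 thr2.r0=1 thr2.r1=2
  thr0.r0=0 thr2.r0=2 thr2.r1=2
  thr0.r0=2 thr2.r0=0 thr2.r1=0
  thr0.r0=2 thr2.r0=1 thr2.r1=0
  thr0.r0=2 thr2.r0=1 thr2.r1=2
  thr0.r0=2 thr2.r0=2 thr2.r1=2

outcome vector order: (thr0.r0,thr2.r0,thr2.r1)
under TSO → (0,0,0), (0,0,2), (0,1,0), (0,1,2), (0,2,2), (2,0,0), (2,0,2), (2,1,0), (2,1,2), (2,2,2)
TSO∖claimed = {(2,0,2)}

missing: thr0.r0=2 thr2.r0=0 thr2.r1=2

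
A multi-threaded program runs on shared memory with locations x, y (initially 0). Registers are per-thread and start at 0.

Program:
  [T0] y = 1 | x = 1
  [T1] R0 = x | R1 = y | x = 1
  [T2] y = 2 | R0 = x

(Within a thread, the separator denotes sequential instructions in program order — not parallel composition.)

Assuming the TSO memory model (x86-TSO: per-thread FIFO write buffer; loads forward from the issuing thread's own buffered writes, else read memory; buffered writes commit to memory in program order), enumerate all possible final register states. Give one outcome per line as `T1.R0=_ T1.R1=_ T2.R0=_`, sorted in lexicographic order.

T1.R0=0 T1.R1=0 T2.R0=0
T1.R0=0 T1.R1=0 T2.R0=1
T1.R0=0 T1.R1=1 T2.R0=0
T1.R0=0 T1.R1=1 T2.R0=1
T1.R0=0 T1.R1=2 T2.R0=0
T1.R0=0 T1.R1=2 T2.R0=1
T1.R0=1 T1.R1=1 T2.R0=0
T1.R0=1 T1.R1=1 T2.R0=1
T1.R0=1 T1.R1=2 T2.R0=0
T1.R0=1 T1.R1=2 T2.R0=1

outcome vector order: (T1.R0,T1.R1,T2.R0)
|TSO outcomes| = 10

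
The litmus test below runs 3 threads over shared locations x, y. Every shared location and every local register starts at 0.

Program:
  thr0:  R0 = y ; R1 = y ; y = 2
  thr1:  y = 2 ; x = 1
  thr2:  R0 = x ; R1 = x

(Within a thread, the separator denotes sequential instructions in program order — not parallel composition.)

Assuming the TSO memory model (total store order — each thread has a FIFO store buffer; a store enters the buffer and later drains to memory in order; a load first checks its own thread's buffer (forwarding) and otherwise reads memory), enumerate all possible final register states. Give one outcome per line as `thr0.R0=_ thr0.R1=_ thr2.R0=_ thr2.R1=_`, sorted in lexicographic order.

thr0.R0=0 thr0.R1=0 thr2.R0=0 thr2.R1=0
thr0.R0=0 thr0.R1=0 thr2.R0=0 thr2.R1=1
thr0.R0=0 thr0.R1=0 thr2.R0=1 thr2.R1=1
thr0.R0=0 thr0.R1=2 thr2.R0=0 thr2.R1=0
thr0.R0=0 thr0.R1=2 thr2.R0=0 thr2.R1=1
thr0.R0=0 thr0.R1=2 thr2.R0=1 thr2.R1=1
thr0.R0=2 thr0.R1=2 thr2.R0=0 thr2.R1=0
thr0.R0=2 thr0.R1=2 thr2.R0=0 thr2.R1=1
thr0.R0=2 thr0.R1=2 thr2.R0=1 thr2.R1=1

outcome vector order: (thr0.R0,thr0.R1,thr2.R0,thr2.R1)
|TSO outcomes| = 9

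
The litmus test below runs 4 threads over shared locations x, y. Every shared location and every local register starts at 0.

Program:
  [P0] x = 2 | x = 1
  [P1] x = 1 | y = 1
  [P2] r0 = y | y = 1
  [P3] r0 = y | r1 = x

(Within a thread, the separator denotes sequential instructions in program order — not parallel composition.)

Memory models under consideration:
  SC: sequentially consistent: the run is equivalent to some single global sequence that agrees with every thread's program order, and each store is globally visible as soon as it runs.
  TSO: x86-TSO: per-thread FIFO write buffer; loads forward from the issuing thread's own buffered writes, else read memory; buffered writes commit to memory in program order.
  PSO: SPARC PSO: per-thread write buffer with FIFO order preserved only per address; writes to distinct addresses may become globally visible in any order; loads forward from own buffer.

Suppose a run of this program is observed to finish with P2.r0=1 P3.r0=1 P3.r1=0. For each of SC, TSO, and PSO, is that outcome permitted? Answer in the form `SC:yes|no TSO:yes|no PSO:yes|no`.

outcome vector order: (P2.r0,P3.r0,P3.r1)
SC: 11 outcomes — {<0 0 0> <0 0 1> <0 0 2> <0 1 0> <0 1 1> <0 1 2> <1 0 0> <1 0 1> <1 0 2> <1 1 1> <1 1 2>}
TSO: 11 outcomes — {<0 0 0> <0 0 1> <0 0 2> <0 1 0> <0 1 1> <0 1 2> <1 0 0> <1 0 1> <1 0 2> <1 1 1> <1 1 2>}
PSO: 12 outcomes — {<0 0 0> <0 0 1> <0 0 2> <0 1 0> <0 1 1> <0 1 2> <1 0 0> <1 0 1> <1 0 2> <1 1 0> <1 1 1> <1 1 2>}
target <1 1 0> ∈ {PSO}

SC:no TSO:no PSO:yes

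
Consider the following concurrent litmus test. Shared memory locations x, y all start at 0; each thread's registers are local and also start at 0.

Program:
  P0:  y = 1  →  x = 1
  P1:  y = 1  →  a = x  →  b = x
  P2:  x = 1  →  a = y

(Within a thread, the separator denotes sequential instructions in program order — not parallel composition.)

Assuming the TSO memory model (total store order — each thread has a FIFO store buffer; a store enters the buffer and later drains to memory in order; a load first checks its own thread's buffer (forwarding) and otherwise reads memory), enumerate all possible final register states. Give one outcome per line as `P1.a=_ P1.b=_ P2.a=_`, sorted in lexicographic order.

P1.a=0 P1.b=0 P2.a=0
P1.a=0 P1.b=0 P2.a=1
P1.a=0 P1.b=1 P2.a=0
P1.a=0 P1.b=1 P2.a=1
P1.a=1 P1.b=1 P2.a=0
P1.a=1 P1.b=1 P2.a=1

outcome vector order: (P1.a,P1.b,P2.a)
|TSO outcomes| = 6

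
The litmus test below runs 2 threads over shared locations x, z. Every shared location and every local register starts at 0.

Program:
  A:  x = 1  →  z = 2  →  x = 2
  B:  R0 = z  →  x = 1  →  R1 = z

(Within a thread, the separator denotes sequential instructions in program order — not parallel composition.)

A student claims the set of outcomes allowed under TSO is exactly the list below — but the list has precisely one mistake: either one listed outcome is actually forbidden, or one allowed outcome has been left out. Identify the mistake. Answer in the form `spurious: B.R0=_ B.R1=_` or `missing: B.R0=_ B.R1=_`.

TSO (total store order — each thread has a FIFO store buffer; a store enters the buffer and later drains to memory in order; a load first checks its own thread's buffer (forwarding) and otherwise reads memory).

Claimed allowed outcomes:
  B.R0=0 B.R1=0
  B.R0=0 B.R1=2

outcome vector order: (B.R0,B.R1)
under TSO → (0,0), (0,2), (2,2)
TSO∖claimed = {(2,2)}

missing: B.R0=2 B.R1=2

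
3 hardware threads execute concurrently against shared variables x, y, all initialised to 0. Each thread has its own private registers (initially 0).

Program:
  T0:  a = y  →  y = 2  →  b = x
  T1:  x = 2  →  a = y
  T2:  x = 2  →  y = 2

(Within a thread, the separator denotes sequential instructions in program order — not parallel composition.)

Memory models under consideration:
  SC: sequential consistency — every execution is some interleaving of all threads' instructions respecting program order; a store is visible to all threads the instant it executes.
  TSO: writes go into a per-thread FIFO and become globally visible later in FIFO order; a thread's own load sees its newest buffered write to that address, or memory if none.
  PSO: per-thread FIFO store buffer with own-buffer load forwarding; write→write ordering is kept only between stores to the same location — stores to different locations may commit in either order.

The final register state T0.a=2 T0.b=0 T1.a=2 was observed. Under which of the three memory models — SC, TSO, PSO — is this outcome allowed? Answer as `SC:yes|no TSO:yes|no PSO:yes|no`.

SC:no TSO:no PSO:yes

outcome vector order: (T0.a,T0.b,T1.a)
SC: 5 outcomes — {002, 020, 022, 220, 222}
TSO: 6 outcomes — {000, 002, 020, 022, 220, 222}
PSO: 8 outcomes — {000, 002, 020, 022, 200, 202, 220, 222}
target 202 ∈ {PSO}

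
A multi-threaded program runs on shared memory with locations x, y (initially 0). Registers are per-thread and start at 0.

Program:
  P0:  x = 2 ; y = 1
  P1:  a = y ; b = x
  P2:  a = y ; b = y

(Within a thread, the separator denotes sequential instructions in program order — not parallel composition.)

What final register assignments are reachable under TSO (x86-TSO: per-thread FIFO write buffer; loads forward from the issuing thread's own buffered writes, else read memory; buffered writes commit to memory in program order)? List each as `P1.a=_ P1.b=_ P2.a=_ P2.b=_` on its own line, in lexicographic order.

outcome vector order: (P1.a,P1.b,P2.a,P2.b)
|TSO outcomes| = 9

P1.a=0 P1.b=0 P2.a=0 P2.b=0
P1.a=0 P1.b=0 P2.a=0 P2.b=1
P1.a=0 P1.b=0 P2.a=1 P2.b=1
P1.a=0 P1.b=2 P2.a=0 P2.b=0
P1.a=0 P1.b=2 P2.a=0 P2.b=1
P1.a=0 P1.b=2 P2.a=1 P2.b=1
P1.a=1 P1.b=2 P2.a=0 P2.b=0
P1.a=1 P1.b=2 P2.a=0 P2.b=1
P1.a=1 P1.b=2 P2.a=1 P2.b=1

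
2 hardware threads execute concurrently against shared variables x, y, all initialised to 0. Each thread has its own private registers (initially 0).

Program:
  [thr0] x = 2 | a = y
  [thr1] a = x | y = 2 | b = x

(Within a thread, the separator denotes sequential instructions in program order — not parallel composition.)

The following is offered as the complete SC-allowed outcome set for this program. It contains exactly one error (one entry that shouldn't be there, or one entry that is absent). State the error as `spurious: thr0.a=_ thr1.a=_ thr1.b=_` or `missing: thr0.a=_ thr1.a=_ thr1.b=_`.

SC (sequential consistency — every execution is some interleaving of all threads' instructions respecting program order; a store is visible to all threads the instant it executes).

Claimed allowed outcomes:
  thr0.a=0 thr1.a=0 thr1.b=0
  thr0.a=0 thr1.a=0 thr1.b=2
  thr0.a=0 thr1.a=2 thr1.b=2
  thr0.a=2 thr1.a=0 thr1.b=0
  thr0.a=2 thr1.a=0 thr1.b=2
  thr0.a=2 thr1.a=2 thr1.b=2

spurious: thr0.a=0 thr1.a=0 thr1.b=0

outcome vector order: (thr0.a,thr1.a,thr1.b)
SC: 5 outcomes — {002 022 200 202 222}
claimed∖SC = {000}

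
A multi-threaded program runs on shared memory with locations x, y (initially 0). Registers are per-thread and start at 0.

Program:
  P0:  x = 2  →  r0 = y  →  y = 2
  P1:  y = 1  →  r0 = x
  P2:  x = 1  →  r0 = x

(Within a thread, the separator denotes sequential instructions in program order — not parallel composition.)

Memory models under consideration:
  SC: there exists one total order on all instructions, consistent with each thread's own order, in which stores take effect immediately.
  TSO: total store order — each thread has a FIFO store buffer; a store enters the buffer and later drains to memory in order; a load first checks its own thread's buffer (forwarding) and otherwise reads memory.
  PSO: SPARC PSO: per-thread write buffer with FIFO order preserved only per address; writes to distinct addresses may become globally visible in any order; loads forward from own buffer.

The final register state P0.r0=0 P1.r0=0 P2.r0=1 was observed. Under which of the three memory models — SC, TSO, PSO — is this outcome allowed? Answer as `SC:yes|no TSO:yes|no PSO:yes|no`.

outcome vector order: (P0.r0,P1.r0,P2.r0)
SC: 9 outcomes — {0/1/1 0/2/1 0/2/2 1/0/1 1/0/2 1/1/1 1/1/2 1/2/1 1/2/2}
TSO: 12 outcomes — {0/0/1 0/0/2 0/1/1 0/1/2 0/2/1 0/2/2 1/0/1 1/0/2 1/1/1 1/1/2 1/2/1 1/2/2}
PSO: 12 outcomes — {0/0/1 0/0/2 0/1/1 0/1/2 0/2/1 0/2/2 1/0/1 1/0/2 1/1/1 1/1/2 1/2/1 1/2/2}
target 0/0/1 ∈ {TSO,PSO}

SC:no TSO:yes PSO:yes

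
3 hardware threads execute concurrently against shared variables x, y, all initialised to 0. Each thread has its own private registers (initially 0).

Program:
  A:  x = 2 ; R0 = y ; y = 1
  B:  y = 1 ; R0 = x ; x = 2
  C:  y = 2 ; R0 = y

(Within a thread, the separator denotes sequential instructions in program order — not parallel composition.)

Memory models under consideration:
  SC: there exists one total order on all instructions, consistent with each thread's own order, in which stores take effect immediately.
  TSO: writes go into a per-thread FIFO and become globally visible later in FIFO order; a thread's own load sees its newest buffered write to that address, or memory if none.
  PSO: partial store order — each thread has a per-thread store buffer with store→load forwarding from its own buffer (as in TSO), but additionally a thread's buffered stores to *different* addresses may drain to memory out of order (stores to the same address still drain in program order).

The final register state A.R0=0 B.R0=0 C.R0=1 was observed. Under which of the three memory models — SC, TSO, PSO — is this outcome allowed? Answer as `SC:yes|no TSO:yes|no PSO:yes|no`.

outcome vector order: (A.R0,B.R0,C.R0)
[SC] allowed = {<0 2 1>, <0 2 2>, <1 0 1>, <1 0 2>, <1 2 1>, <1 2 2>, <2 0 1>, <2 0 2>, <2 2 1>, <2 2 2>}
[TSO] allowed = {<0 0 1>, <0 0 2>, <0 2 1>, <0 2 2>, <1 0 1>, <1 0 2>, <1 2 1>, <1 2 2>, <2 0 1>, <2 0 2>, <2 2 1>, <2 2 2>}
[PSO] allowed = {<0 0 1>, <0 0 2>, <0 2 1>, <0 2 2>, <1 0 1>, <1 0 2>, <1 2 1>, <1 2 2>, <2 0 1>, <2 0 2>, <2 2 1>, <2 2 2>}
target <0 0 1> ∈ {TSO,PSO}

SC:no TSO:yes PSO:yes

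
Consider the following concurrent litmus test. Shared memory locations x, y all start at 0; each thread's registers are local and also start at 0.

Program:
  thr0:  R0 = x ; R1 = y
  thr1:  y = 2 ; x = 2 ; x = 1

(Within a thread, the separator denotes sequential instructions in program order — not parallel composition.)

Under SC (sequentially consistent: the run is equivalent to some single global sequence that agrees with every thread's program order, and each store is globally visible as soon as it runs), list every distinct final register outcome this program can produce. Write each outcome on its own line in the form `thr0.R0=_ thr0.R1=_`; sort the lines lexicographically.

thr0.R0=0 thr0.R1=0
thr0.R0=0 thr0.R1=2
thr0.R0=1 thr0.R1=2
thr0.R0=2 thr0.R1=2

outcome vector order: (thr0.R0,thr0.R1)
|SC outcomes| = 4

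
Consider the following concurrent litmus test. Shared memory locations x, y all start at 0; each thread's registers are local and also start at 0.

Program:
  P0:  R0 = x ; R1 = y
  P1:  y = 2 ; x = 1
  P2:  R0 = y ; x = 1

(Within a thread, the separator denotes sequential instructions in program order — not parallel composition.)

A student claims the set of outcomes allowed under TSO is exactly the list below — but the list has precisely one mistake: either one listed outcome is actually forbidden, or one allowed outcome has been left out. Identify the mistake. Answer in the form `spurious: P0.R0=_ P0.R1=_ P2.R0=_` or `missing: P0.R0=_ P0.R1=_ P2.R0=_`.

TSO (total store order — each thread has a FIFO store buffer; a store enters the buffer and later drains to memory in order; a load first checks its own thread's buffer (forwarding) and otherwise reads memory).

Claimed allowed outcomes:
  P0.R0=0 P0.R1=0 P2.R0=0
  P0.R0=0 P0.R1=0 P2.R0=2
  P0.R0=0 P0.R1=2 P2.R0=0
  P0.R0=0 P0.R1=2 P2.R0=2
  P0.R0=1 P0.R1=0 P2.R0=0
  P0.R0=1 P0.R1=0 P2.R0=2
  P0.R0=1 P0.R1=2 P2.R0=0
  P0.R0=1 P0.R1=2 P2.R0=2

spurious: P0.R0=1 P0.R1=0 P2.R0=2

outcome vector order: (P0.R0,P0.R1,P2.R0)
TSO: 7 outcomes — {<0 0 0> <0 0 2> <0 2 0> <0 2 2> <1 0 0> <1 2 0> <1 2 2>}
claimed∖TSO = {<1 0 2>}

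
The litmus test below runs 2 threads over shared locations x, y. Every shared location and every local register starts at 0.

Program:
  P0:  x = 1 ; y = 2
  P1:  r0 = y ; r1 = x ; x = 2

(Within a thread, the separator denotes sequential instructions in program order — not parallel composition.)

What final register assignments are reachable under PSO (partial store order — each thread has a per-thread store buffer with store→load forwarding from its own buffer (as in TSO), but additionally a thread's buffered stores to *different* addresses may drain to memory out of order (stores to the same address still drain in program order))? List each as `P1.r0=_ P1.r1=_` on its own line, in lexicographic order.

P1.r0=0 P1.r1=0
P1.r0=0 P1.r1=1
P1.r0=2 P1.r1=0
P1.r0=2 P1.r1=1

outcome vector order: (P1.r0,P1.r1)
|PSO outcomes| = 4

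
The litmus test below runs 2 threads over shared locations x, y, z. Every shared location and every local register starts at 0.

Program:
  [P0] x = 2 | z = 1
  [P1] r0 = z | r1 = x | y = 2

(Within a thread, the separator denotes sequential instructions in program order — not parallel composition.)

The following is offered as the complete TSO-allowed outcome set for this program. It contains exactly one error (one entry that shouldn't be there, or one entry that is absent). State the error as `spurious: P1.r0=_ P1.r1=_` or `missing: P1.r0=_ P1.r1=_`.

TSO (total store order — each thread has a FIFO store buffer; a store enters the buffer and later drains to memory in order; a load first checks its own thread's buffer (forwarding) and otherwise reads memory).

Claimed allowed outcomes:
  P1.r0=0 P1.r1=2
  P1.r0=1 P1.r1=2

missing: P1.r0=0 P1.r1=0

outcome vector order: (P1.r0,P1.r1)
TSO (3): 00; 02; 12
TSO∖claimed = {00}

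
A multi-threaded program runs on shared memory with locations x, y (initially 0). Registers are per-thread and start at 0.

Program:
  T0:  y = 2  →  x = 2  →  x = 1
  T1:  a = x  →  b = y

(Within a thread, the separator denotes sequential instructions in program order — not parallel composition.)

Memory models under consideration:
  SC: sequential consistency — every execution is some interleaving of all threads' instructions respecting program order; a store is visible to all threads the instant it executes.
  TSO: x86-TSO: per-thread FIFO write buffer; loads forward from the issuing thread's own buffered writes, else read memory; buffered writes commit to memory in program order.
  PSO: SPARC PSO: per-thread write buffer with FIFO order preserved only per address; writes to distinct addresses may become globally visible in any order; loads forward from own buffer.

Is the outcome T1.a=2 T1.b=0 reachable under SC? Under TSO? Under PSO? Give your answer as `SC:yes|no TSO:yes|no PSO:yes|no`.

outcome vector order: (T1.a,T1.b)
SC: 4 outcomes — {0/0; 0/2; 1/2; 2/2}
TSO: 4 outcomes — {0/0; 0/2; 1/2; 2/2}
PSO: 6 outcomes — {0/0; 0/2; 1/0; 1/2; 2/0; 2/2}
target 2/0 ∈ {PSO}

SC:no TSO:no PSO:yes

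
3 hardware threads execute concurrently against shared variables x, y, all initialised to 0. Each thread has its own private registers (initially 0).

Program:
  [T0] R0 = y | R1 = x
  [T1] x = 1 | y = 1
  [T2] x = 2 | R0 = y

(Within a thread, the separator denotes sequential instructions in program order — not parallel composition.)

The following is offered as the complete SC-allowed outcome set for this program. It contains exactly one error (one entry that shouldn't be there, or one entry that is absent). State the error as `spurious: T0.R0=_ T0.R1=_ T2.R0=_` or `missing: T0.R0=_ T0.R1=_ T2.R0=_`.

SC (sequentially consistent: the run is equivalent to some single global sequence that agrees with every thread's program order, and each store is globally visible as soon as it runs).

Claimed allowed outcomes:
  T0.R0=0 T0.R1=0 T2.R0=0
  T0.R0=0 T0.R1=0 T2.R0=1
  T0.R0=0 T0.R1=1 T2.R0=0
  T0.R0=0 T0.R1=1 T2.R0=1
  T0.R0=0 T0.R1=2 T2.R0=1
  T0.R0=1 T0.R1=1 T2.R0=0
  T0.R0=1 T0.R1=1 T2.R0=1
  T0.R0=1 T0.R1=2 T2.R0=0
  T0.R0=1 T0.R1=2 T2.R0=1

outcome vector order: (T0.R0,T0.R1,T2.R0)
under SC → 000; 001; 010; 011; 020; 021; 110; 111; 120; 121
SC∖claimed = {020}

missing: T0.R0=0 T0.R1=2 T2.R0=0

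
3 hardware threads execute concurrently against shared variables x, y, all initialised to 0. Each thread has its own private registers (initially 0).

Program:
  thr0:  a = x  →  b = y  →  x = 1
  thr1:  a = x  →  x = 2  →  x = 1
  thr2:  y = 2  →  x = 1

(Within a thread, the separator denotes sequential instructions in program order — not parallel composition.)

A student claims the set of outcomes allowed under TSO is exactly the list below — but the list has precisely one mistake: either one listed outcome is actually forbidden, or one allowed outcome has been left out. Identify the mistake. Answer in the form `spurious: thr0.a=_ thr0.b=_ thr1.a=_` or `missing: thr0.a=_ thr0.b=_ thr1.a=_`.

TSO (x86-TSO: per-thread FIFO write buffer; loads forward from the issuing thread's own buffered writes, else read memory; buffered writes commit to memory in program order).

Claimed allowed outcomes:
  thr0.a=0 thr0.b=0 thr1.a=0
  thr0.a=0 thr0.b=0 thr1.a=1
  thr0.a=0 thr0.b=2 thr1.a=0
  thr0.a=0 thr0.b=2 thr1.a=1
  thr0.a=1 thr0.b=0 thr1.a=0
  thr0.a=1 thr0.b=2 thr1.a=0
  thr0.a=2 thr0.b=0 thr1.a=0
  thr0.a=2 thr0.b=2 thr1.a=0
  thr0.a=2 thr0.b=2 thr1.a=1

outcome vector order: (thr0.a,thr0.b,thr1.a)
TSO (10): 000, 001, 020, 021, 100, 120, 121, 200, 220, 221
TSO∖claimed = {121}

missing: thr0.a=1 thr0.b=2 thr1.a=1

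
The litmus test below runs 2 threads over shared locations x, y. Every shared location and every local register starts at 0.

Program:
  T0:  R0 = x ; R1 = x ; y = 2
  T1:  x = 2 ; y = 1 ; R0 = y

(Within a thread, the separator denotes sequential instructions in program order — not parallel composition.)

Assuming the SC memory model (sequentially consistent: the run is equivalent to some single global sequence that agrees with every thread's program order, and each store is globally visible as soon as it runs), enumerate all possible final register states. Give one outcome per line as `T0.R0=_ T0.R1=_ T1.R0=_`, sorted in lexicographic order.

outcome vector order: (T0.R0,T0.R1,T1.R0)
|SC outcomes| = 6

T0.R0=0 T0.R1=0 T1.R0=1
T0.R0=0 T0.R1=0 T1.R0=2
T0.R0=0 T0.R1=2 T1.R0=1
T0.R0=0 T0.R1=2 T1.R0=2
T0.R0=2 T0.R1=2 T1.R0=1
T0.R0=2 T0.R1=2 T1.R0=2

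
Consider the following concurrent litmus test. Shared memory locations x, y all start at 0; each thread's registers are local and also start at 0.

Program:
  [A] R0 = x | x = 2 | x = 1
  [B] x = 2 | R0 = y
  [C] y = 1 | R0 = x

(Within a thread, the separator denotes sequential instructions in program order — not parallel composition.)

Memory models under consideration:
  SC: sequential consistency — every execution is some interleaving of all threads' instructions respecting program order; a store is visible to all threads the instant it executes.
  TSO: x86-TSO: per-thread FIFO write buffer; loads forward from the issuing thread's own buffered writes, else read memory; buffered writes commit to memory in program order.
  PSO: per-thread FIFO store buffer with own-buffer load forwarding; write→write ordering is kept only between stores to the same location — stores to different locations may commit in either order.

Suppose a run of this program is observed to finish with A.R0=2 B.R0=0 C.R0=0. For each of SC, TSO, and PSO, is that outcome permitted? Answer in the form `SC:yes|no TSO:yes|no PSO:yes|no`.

SC:no TSO:yes PSO:yes

outcome vector order: (A.R0,B.R0,C.R0)
SC (10): 0/0/1; 0/0/2; 0/1/0; 0/1/1; 0/1/2; 2/0/1; 2/0/2; 2/1/0; 2/1/1; 2/1/2
TSO (12): 0/0/0; 0/0/1; 0/0/2; 0/1/0; 0/1/1; 0/1/2; 2/0/0; 2/0/1; 2/0/2; 2/1/0; 2/1/1; 2/1/2
PSO (12): 0/0/0; 0/0/1; 0/0/2; 0/1/0; 0/1/1; 0/1/2; 2/0/0; 2/0/1; 2/0/2; 2/1/0; 2/1/1; 2/1/2
target 2/0/0 ∈ {TSO,PSO}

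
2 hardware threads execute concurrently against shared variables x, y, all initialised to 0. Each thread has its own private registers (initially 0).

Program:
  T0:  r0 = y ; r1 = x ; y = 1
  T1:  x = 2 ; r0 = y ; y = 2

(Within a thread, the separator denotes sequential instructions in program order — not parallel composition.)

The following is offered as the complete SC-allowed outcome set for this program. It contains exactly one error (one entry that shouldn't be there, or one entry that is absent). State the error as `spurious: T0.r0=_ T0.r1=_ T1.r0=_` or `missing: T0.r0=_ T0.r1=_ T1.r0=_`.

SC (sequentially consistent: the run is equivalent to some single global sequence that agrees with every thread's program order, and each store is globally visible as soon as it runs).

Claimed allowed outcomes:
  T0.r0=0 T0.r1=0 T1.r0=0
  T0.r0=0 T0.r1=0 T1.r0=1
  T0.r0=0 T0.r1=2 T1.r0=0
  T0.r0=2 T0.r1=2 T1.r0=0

missing: T0.r0=0 T0.r1=2 T1.r0=1

outcome vector order: (T0.r0,T0.r1,T1.r0)
[SC] allowed = {000, 001, 020, 021, 220}
SC∖claimed = {021}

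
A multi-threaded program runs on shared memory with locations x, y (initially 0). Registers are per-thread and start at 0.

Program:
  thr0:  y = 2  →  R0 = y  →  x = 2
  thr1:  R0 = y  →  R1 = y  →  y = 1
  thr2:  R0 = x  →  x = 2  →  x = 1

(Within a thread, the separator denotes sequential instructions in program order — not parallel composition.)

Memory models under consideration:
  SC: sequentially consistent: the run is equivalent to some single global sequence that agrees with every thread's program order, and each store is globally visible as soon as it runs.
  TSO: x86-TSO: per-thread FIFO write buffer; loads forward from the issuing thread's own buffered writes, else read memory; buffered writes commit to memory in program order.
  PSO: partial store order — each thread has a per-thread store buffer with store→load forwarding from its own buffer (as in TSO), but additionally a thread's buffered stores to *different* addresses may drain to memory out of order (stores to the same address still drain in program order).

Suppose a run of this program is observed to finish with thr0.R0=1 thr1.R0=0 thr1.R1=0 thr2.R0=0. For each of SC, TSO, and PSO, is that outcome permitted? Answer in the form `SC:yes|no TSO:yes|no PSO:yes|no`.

SC:yes TSO:yes PSO:yes

outcome vector order: (thr0.R0,thr1.R0,thr1.R1,thr2.R0)
[SC] allowed = {<1 0 0 0>, <1 0 0 2>, <1 0 2 0>, <1 0 2 2>, <1 2 2 0>, <1 2 2 2>, <2 0 0 0>, <2 0 0 2>, <2 0 2 0>, <2 0 2 2>, <2 2 2 0>, <2 2 2 2>}
[TSO] allowed = {<1 0 0 0>, <1 0 0 2>, <1 0 2 0>, <1 0 2 2>, <1 2 2 0>, <1 2 2 2>, <2 0 0 0>, <2 0 0 2>, <2 0 2 0>, <2 0 2 2>, <2 2 2 0>, <2 2 2 2>}
[PSO] allowed = {<1 0 0 0>, <1 0 0 2>, <1 0 2 0>, <1 0 2 2>, <1 2 2 0>, <1 2 2 2>, <2 0 0 0>, <2 0 0 2>, <2 0 2 0>, <2 0 2 2>, <2 2 2 0>, <2 2 2 2>}
target <1 0 0 0> ∈ {SC,TSO,PSO}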